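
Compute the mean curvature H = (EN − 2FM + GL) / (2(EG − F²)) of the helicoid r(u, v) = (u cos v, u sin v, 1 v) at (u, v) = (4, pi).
H = 0

With E = 1, F = 0, G = u^2 + 1, L = 0, M = -1/sqrt(u^2 + 1), N = 0, assemble
  H = (EN − 2FM + GL) / (2(EG − F²)) = 0.
At (u, v) = (4, pi): H = 0.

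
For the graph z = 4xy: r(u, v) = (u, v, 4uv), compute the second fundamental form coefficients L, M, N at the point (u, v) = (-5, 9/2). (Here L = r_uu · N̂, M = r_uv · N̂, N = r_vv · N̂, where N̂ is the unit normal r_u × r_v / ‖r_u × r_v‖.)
L = 0;  M = 4*sqrt(29)/145;  N = 0

Compute the unit normal N̂(u, v) = (-4*v/sqrt(16*u^2 + 16*v^2 + 1), -4*u/sqrt(16*u^2 + 16*v^2 + 1), 1/sqrt(16*u^2 + 16*v^2 + 1)), and the second partials r_uu, r_uv, r_vv. Take dot products:
  L(u, v) = r_uu · N̂ = 0,
  M(u, v) = r_uv · N̂ = 4/sqrt(16*u^2 + 16*v^2 + 1),
  N(u, v) = r_vv · N̂ = 0.
Evaluating at (u, v) = (-5, 9/2):
  L = 0, M = 4*sqrt(29)/145, N = 0.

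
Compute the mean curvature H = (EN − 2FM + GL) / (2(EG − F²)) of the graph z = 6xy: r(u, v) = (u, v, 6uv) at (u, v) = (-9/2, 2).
H = 486*sqrt(874)/190969

With E = 36*v^2 + 1, F = 36*u*v, G = 36*u^2 + 1, L = 0, M = 6/sqrt(36*u^2 + 36*v^2 + 1), N = 0, assemble
  H = (EN − 2FM + GL) / (2(EG − F²)) = -216*u*v/(36*u^2 + 36*v^2 + 1)^(3/2).
At (u, v) = (-9/2, 2): H = 486*sqrt(874)/190969.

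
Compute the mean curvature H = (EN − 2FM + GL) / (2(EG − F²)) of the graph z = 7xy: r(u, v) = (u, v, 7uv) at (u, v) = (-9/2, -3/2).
H = -9261*sqrt(4414)/9741698

With E = 49*v^2 + 1, F = 49*u*v, G = 49*u^2 + 1, L = 0, M = 7/sqrt(49*u^2 + 49*v^2 + 1), N = 0, assemble
  H = (EN − 2FM + GL) / (2(EG − F²)) = -343*u*v/(49*u^2 + 49*v^2 + 1)^(3/2).
At (u, v) = (-9/2, -3/2): H = -9261*sqrt(4414)/9741698.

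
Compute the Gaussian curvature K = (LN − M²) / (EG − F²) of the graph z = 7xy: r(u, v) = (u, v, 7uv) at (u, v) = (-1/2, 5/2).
K = -196/408321

Coefficients of the first fundamental form: E = 49*v^2 + 1, F = 49*u*v, G = 49*u^2 + 1.
Coefficients of the second fundamental form: L = 0, M = 7/sqrt(49*u^2 + 49*v^2 + 1), N = 0.
Assemble K = (LN − M²)/(EG − F²) = -49/(2401*u^4 + 4802*u^2*v^2 + 98*u^2 + 2401*v^4 + 98*v^2 + 1). At (u, v) = (-1/2, 5/2): K = -196/408321.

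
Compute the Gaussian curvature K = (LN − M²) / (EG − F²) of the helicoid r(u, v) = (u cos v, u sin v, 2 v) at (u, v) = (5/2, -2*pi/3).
K = -64/1681

Coefficients of the first fundamental form: E = 1, F = 0, G = u^2 + 4.
Coefficients of the second fundamental form: L = 0, M = -2/sqrt(u^2 + 4), N = 0.
Assemble K = (LN − M²)/(EG − F²) = -4/(u^2 + 4)^2. At (u, v) = (5/2, -2*pi/3): K = -64/1681.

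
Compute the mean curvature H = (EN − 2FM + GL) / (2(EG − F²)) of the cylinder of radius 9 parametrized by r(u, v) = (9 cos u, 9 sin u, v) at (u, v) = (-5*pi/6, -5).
H = -1/18

With E = 81, F = 0, G = 1, L = -9, M = 0, N = 0, assemble
  H = (EN − 2FM + GL) / (2(EG − F²)) = -1/18.
At (u, v) = (-5*pi/6, -5): H = -1/18.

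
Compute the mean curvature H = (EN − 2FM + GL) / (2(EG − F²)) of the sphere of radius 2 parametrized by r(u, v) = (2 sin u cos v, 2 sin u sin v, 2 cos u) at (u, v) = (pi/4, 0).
H = -1/2

With E = 4, F = 0, G = 4*sin(u)^2, L = -2*sin(u)/Abs(sin(u)), M = 0, N = -2*sin(u)^3/Abs(sin(u)), assemble
  H = (EN − 2FM + GL) / (2(EG − F²)) = -sin(u)/(2*Abs(sin(u))).
At (u, v) = (pi/4, 0): H = -1/2.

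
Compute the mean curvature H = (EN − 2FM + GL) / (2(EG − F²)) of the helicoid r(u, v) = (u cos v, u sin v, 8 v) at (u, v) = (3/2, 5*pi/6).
H = 0

With E = 1, F = 0, G = u^2 + 64, L = 0, M = -8/sqrt(u^2 + 64), N = 0, assemble
  H = (EN − 2FM + GL) / (2(EG − F²)) = 0.
At (u, v) = (3/2, 5*pi/6): H = 0.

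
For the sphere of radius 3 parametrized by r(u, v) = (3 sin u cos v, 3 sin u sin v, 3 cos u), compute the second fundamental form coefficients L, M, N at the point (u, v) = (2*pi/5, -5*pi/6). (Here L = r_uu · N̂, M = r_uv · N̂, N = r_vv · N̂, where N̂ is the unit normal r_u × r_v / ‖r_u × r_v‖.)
L = -3;  M = 0;  N = -15/8 - 3*sqrt(5)/8

Compute the unit normal N̂(u, v) = (sin(u)^2*cos(v)/Abs(sin(u)), sin(u)^2*sin(v)/Abs(sin(u)), sin(2*u)/(2*Abs(sin(u)))), and the second partials r_uu, r_uv, r_vv. Take dot products:
  L(u, v) = r_uu · N̂ = -3*sin(u)/Abs(sin(u)),
  M(u, v) = r_uv · N̂ = 0,
  N(u, v) = r_vv · N̂ = -3*sin(u)^3/Abs(sin(u)).
Evaluating at (u, v) = (2*pi/5, -5*pi/6):
  L = -3, M = 0, N = -15/8 - 3*sqrt(5)/8.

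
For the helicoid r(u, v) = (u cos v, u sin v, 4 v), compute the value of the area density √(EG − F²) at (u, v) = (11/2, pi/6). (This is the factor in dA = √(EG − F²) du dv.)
√(EG − F²)|_{(11/2, pi/6)} = sqrt(185)/2

E = 1, F = 0, G = u^2 + 16, so EG − F² = u^2 + 16. Taking the positive square root: √(EG − F²) = sqrt(u^2 + 16). At (u, v) = (11/2, pi/6): sqrt(185)/2.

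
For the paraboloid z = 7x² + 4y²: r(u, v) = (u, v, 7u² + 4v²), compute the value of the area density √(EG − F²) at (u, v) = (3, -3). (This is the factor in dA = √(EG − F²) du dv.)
√(EG − F²)|_{(3, -3)} = sqrt(2341)

E = 196*u^2 + 1, F = 112*u*v, G = 64*v^2 + 1, so EG − F² = 196*u^2 + 64*v^2 + 1. Taking the positive square root: √(EG − F²) = sqrt(196*u^2 + 64*v^2 + 1). At (u, v) = (3, -3): sqrt(2341).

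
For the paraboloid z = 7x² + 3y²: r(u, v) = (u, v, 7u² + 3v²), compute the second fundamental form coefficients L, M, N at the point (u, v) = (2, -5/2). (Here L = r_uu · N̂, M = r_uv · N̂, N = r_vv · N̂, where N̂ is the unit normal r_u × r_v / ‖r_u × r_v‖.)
L = 7*sqrt(1010)/505;  M = 0;  N = 3*sqrt(1010)/505

Compute the unit normal N̂(u, v) = (-14*u/sqrt(196*u^2 + 36*v^2 + 1), -6*v/sqrt(196*u^2 + 36*v^2 + 1), 1/sqrt(196*u^2 + 36*v^2 + 1)), and the second partials r_uu, r_uv, r_vv. Take dot products:
  L(u, v) = r_uu · N̂ = 14/sqrt(196*u^2 + 36*v^2 + 1),
  M(u, v) = r_uv · N̂ = 0,
  N(u, v) = r_vv · N̂ = 6/sqrt(196*u^2 + 36*v^2 + 1).
Evaluating at (u, v) = (2, -5/2):
  L = 7*sqrt(1010)/505, M = 0, N = 3*sqrt(1010)/505.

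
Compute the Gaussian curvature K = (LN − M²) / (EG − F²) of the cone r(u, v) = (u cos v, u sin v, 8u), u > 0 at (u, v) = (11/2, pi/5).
K = 0

Coefficients of the first fundamental form: E = 65, F = 0, G = u^2.
Coefficients of the second fundamental form: L = 0, M = 0, N = 8*sqrt(65)*u^2/(65*Abs(u)).
Assemble K = (LN − M²)/(EG − F²) = 0. At (u, v) = (11/2, pi/5): K = 0.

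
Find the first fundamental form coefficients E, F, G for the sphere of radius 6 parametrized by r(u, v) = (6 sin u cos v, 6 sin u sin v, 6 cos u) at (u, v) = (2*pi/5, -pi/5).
E = 36;  F = 0;  G = 9*sqrt(5)/2 + 45/2

Partials: r_u = (6*cos(u)*cos(v), 6*sin(v)*cos(u), -6*sin(u)), r_v = (-6*sin(u)*sin(v), 6*sin(u)*cos(v), 0). As functions of (u, v):
  E = r_u · r_u = 36,
  F = r_u · r_v = 0,
  G = r_v · r_v = 36*sin(u)^2.
Evaluating at (u, v) = (2*pi/5, -pi/5): E = 36, F = 0, G = 9*sqrt(5)/2 + 45/2.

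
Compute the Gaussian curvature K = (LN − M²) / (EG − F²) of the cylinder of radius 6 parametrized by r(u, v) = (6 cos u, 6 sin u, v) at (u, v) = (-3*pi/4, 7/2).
K = 0

Coefficients of the first fundamental form: E = 36, F = 0, G = 1.
Coefficients of the second fundamental form: L = -6, M = 0, N = 0.
Assemble K = (LN − M²)/(EG − F²) = 0. At (u, v) = (-3*pi/4, 7/2): K = 0.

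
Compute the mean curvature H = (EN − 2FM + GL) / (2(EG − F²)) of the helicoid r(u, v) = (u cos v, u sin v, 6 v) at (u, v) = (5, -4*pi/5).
H = 0

With E = 1, F = 0, G = u^2 + 36, L = 0, M = -6/sqrt(u^2 + 36), N = 0, assemble
  H = (EN − 2FM + GL) / (2(EG − F²)) = 0.
At (u, v) = (5, -4*pi/5): H = 0.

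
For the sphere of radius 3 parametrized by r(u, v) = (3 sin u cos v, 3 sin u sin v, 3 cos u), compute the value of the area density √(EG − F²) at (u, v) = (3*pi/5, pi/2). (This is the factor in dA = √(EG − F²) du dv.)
√(EG − F²)|_{(3*pi/5, pi/2)} = 9*sqrt(2*sqrt(5) + 10)/4

E = 9, F = 0, G = 9*sin(u)^2, so EG − F² = 81*sin(u)^2. Taking the positive square root: √(EG − F²) = 9*Abs(sin(u)). At (u, v) = (3*pi/5, pi/2): 9*sqrt(2*sqrt(5) + 10)/4.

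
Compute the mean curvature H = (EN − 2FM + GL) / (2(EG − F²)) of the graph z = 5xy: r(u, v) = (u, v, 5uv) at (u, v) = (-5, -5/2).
H = -12500*sqrt(3129)/9790641

With E = 25*v^2 + 1, F = 25*u*v, G = 25*u^2 + 1, L = 0, M = 5/sqrt(25*u^2 + 25*v^2 + 1), N = 0, assemble
  H = (EN − 2FM + GL) / (2(EG − F²)) = -125*u*v/(25*u^2 + 25*v^2 + 1)^(3/2).
At (u, v) = (-5, -5/2): H = -12500*sqrt(3129)/9790641.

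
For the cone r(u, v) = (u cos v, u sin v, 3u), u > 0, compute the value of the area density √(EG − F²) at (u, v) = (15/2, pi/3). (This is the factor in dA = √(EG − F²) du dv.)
√(EG − F²)|_{(15/2, pi/3)} = 15*sqrt(10)/2

E = 10, F = 0, G = u^2, so EG − F² = 10*u^2. Taking the positive square root: √(EG − F²) = sqrt(10)*Abs(u). At (u, v) = (15/2, pi/3): 15*sqrt(10)/2.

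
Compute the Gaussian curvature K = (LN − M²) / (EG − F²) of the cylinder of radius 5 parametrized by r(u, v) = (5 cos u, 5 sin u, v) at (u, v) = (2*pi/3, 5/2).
K = 0

Coefficients of the first fundamental form: E = 25, F = 0, G = 1.
Coefficients of the second fundamental form: L = -5, M = 0, N = 0.
Assemble K = (LN − M²)/(EG − F²) = 0. At (u, v) = (2*pi/3, 5/2): K = 0.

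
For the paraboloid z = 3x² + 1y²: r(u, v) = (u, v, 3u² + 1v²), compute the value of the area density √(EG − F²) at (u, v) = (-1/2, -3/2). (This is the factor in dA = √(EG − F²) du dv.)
√(EG − F²)|_{(-1/2, -3/2)} = sqrt(19)

E = 36*u^2 + 1, F = 12*u*v, G = 4*v^2 + 1, so EG − F² = 36*u^2 + 4*v^2 + 1. Taking the positive square root: √(EG − F²) = sqrt(36*u^2 + 4*v^2 + 1). At (u, v) = (-1/2, -3/2): sqrt(19).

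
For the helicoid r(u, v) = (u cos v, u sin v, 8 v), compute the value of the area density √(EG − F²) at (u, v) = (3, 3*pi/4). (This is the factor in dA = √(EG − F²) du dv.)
√(EG − F²)|_{(3, 3*pi/4)} = sqrt(73)

E = 1, F = 0, G = u^2 + 64, so EG − F² = u^2 + 64. Taking the positive square root: √(EG − F²) = sqrt(u^2 + 64). At (u, v) = (3, 3*pi/4): sqrt(73).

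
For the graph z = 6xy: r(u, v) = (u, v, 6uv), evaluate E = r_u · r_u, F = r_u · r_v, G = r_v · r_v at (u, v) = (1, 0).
E = 1;  F = 0;  G = 37

Partials: r_u = (1, 0, 6*v), r_v = (0, 1, 6*u). As functions of (u, v):
  E = r_u · r_u = 36*v^2 + 1,
  F = r_u · r_v = 36*u*v,
  G = r_v · r_v = 36*u^2 + 1.
Evaluating at (u, v) = (1, 0): E = 1, F = 0, G = 37.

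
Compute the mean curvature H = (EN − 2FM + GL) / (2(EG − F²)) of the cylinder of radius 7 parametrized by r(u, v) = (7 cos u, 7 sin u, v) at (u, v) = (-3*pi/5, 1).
H = -1/14

With E = 49, F = 0, G = 1, L = -7, M = 0, N = 0, assemble
  H = (EN − 2FM + GL) / (2(EG − F²)) = -1/14.
At (u, v) = (-3*pi/5, 1): H = -1/14.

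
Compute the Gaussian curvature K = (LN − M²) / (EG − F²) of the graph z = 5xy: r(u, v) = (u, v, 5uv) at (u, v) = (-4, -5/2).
K = -400/4968441

Coefficients of the first fundamental form: E = 25*v^2 + 1, F = 25*u*v, G = 25*u^2 + 1.
Coefficients of the second fundamental form: L = 0, M = 5/sqrt(25*u^2 + 25*v^2 + 1), N = 0.
Assemble K = (LN − M²)/(EG − F²) = -25/(625*u^4 + 1250*u^2*v^2 + 50*u^2 + 625*v^4 + 50*v^2 + 1). At (u, v) = (-4, -5/2): K = -400/4968441.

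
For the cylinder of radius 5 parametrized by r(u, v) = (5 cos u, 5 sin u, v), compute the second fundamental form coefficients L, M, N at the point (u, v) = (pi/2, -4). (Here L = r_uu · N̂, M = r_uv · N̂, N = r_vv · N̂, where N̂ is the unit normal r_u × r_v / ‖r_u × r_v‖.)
L = -5;  M = 0;  N = 0

Compute the unit normal N̂(u, v) = (cos(u), sin(u), 0), and the second partials r_uu, r_uv, r_vv. Take dot products:
  L(u, v) = r_uu · N̂ = -5,
  M(u, v) = r_uv · N̂ = 0,
  N(u, v) = r_vv · N̂ = 0.
Evaluating at (u, v) = (pi/2, -4):
  L = -5, M = 0, N = 0.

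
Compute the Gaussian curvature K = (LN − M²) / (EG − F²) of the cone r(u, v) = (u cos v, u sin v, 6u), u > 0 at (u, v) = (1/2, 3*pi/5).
K = 0

Coefficients of the first fundamental form: E = 37, F = 0, G = u^2.
Coefficients of the second fundamental form: L = 0, M = 0, N = 6*sqrt(37)*u^2/(37*Abs(u)).
Assemble K = (LN − M²)/(EG − F²) = 0. At (u, v) = (1/2, 3*pi/5): K = 0.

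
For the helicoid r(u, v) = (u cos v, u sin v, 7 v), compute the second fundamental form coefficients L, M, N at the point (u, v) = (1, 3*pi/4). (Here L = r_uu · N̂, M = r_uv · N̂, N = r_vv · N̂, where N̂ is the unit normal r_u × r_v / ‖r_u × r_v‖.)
L = 0;  M = -7*sqrt(2)/10;  N = 0

Compute the unit normal N̂(u, v) = (7*sin(v)/sqrt(u^2 + 49), -7*cos(v)/sqrt(u^2 + 49), u/sqrt(u^2 + 49)), and the second partials r_uu, r_uv, r_vv. Take dot products:
  L(u, v) = r_uu · N̂ = 0,
  M(u, v) = r_uv · N̂ = -7/sqrt(u^2 + 49),
  N(u, v) = r_vv · N̂ = 0.
Evaluating at (u, v) = (1, 3*pi/4):
  L = 0, M = -7*sqrt(2)/10, N = 0.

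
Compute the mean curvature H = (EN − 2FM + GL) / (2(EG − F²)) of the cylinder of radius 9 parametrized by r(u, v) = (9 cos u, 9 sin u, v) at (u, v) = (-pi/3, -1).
H = -1/18

With E = 81, F = 0, G = 1, L = -9, M = 0, N = 0, assemble
  H = (EN − 2FM + GL) / (2(EG − F²)) = -1/18.
At (u, v) = (-pi/3, -1): H = -1/18.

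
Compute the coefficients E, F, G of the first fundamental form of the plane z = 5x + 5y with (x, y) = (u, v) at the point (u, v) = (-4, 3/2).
E = 26;  F = 25;  G = 26

Partials: r_u = (1, 0, 5), r_v = (0, 1, 5). As functions of (u, v):
  E = r_u · r_u = 26,
  F = r_u · r_v = 25,
  G = r_v · r_v = 26.
Evaluating at (u, v) = (-4, 3/2): E = 26, F = 25, G = 26.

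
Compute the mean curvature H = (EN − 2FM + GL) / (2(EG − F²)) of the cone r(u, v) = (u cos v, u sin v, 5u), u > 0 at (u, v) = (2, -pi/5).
H = 5*sqrt(26)/104

With E = 26, F = 0, G = u^2, L = 0, M = 0, N = 5*sqrt(26)*u^2/(26*Abs(u)), assemble
  H = (EN − 2FM + GL) / (2(EG − F²)) = 5*sqrt(26)/(52*Abs(u)).
At (u, v) = (2, -pi/5): H = 5*sqrt(26)/104.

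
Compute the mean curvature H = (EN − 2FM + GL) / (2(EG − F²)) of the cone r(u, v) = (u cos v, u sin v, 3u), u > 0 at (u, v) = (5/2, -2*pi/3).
H = 3*sqrt(10)/50

With E = 10, F = 0, G = u^2, L = 0, M = 0, N = 3*sqrt(10)*u^2/(10*Abs(u)), assemble
  H = (EN − 2FM + GL) / (2(EG − F²)) = 3*sqrt(10)/(20*Abs(u)).
At (u, v) = (5/2, -2*pi/3): H = 3*sqrt(10)/50.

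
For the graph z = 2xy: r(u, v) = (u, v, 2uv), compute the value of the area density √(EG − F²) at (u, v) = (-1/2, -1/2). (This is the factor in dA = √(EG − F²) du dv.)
√(EG − F²)|_{(-1/2, -1/2)} = sqrt(3)

E = 4*v^2 + 1, F = 4*u*v, G = 4*u^2 + 1, so EG − F² = 4*u^2 + 4*v^2 + 1. Taking the positive square root: √(EG − F²) = sqrt(4*u^2 + 4*v^2 + 1). At (u, v) = (-1/2, -1/2): sqrt(3).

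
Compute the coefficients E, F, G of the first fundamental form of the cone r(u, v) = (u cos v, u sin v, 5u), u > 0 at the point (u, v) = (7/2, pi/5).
E = 26;  F = 0;  G = 49/4

Partials: r_u = (cos(v), sin(v), 5), r_v = (-u*sin(v), u*cos(v), 0). As functions of (u, v):
  E = r_u · r_u = 26,
  F = r_u · r_v = 0,
  G = r_v · r_v = u^2.
Evaluating at (u, v) = (7/2, pi/5): E = 26, F = 0, G = 49/4.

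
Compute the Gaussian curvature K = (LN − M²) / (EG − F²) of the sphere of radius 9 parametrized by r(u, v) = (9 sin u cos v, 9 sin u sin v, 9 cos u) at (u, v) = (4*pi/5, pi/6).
K = 1/81

Coefficients of the first fundamental form: E = 81, F = 0, G = 81*sin(u)^2.
Coefficients of the second fundamental form: L = -9*sin(u)/Abs(sin(u)), M = 0, N = -9*sin(u)^3/Abs(sin(u)).
Assemble K = (LN − M²)/(EG − F²) = 1/81. At (u, v) = (4*pi/5, pi/6): K = 1/81.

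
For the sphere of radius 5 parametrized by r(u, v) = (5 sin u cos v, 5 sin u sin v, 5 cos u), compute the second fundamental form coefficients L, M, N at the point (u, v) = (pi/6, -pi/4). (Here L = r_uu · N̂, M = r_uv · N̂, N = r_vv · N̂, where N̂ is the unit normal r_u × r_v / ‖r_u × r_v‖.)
L = -5;  M = 0;  N = -5/4

Compute the unit normal N̂(u, v) = (sin(u)^2*cos(v)/Abs(sin(u)), sin(u)^2*sin(v)/Abs(sin(u)), sin(2*u)/(2*Abs(sin(u)))), and the second partials r_uu, r_uv, r_vv. Take dot products:
  L(u, v) = r_uu · N̂ = -5*sin(u)/Abs(sin(u)),
  M(u, v) = r_uv · N̂ = 0,
  N(u, v) = r_vv · N̂ = -5*sin(u)^3/Abs(sin(u)).
Evaluating at (u, v) = (pi/6, -pi/4):
  L = -5, M = 0, N = -5/4.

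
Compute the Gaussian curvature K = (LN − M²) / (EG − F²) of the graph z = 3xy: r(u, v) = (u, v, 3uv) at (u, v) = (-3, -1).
K = -9/8281

Coefficients of the first fundamental form: E = 9*v^2 + 1, F = 9*u*v, G = 9*u^2 + 1.
Coefficients of the second fundamental form: L = 0, M = 3/sqrt(9*u^2 + 9*v^2 + 1), N = 0.
Assemble K = (LN − M²)/(EG − F²) = -9/(81*u^4 + 162*u^2*v^2 + 18*u^2 + 81*v^4 + 18*v^2 + 1). At (u, v) = (-3, -1): K = -9/8281.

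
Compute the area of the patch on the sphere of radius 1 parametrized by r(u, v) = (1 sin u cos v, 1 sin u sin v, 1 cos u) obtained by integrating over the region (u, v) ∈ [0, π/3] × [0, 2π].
Area = pi

Area = ∫∫ √(EG − F²) du dv with √(EG − F²) = Abs(sin(u)). Integrating over [0, π/3] × [0, 2π] gives pi.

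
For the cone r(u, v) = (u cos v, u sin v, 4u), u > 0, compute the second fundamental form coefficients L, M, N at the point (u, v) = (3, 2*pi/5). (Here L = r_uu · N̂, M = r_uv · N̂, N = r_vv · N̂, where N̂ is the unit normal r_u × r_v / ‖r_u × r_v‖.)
L = 0;  M = 0;  N = 12*sqrt(17)/17

Compute the unit normal N̂(u, v) = (-4*sqrt(17)*u*cos(v)/(17*Abs(u)), -4*sqrt(17)*u*sin(v)/(17*Abs(u)), sqrt(17)*u/(17*Abs(u))), and the second partials r_uu, r_uv, r_vv. Take dot products:
  L(u, v) = r_uu · N̂ = 0,
  M(u, v) = r_uv · N̂ = 0,
  N(u, v) = r_vv · N̂ = 4*sqrt(17)*u^2/(17*Abs(u)).
Evaluating at (u, v) = (3, 2*pi/5):
  L = 0, M = 0, N = 12*sqrt(17)/17.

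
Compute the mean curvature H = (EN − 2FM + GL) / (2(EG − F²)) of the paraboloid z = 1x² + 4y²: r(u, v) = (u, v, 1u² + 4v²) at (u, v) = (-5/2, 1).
H = 169*sqrt(10)/2700

With E = 4*u^2 + 1, F = 16*u*v, G = 64*v^2 + 1, L = 2/sqrt(4*u^2 + 64*v^2 + 1), M = 0, N = 8/sqrt(4*u^2 + 64*v^2 + 1), assemble
  H = (EN − 2FM + GL) / (2(EG − F²)) = (16*u^2 + 64*v^2 + 5)/(4*u^2 + 64*v^2 + 1)^(3/2).
At (u, v) = (-5/2, 1): H = 169*sqrt(10)/2700.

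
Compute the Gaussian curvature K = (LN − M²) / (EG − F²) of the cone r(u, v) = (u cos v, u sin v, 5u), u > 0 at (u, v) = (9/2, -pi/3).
K = 0

Coefficients of the first fundamental form: E = 26, F = 0, G = u^2.
Coefficients of the second fundamental form: L = 0, M = 0, N = 5*sqrt(26)*u^2/(26*Abs(u)).
Assemble K = (LN − M²)/(EG − F²) = 0. At (u, v) = (9/2, -pi/3): K = 0.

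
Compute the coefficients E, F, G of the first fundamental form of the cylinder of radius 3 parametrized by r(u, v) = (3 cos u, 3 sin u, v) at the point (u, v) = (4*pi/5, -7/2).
E = 9;  F = 0;  G = 1

Partials: r_u = (-3*sin(u), 3*cos(u), 0), r_v = (0, 0, 1). As functions of (u, v):
  E = r_u · r_u = 9,
  F = r_u · r_v = 0,
  G = r_v · r_v = 1.
Evaluating at (u, v) = (4*pi/5, -7/2): E = 9, F = 0, G = 1.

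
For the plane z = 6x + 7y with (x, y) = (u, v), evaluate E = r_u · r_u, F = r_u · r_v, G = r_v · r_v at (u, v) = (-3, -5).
E = 37;  F = 42;  G = 50

Partials: r_u = (1, 0, 6), r_v = (0, 1, 7). As functions of (u, v):
  E = r_u · r_u = 37,
  F = r_u · r_v = 42,
  G = r_v · r_v = 50.
Evaluating at (u, v) = (-3, -5): E = 37, F = 42, G = 50.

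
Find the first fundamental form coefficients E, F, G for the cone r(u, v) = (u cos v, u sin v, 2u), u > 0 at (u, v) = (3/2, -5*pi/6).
E = 5;  F = 0;  G = 9/4

Partials: r_u = (cos(v), sin(v), 2), r_v = (-u*sin(v), u*cos(v), 0). As functions of (u, v):
  E = r_u · r_u = 5,
  F = r_u · r_v = 0,
  G = r_v · r_v = u^2.
Evaluating at (u, v) = (3/2, -5*pi/6): E = 5, F = 0, G = 9/4.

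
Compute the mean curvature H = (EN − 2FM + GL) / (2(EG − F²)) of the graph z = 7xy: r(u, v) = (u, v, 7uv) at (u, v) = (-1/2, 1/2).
H = 343*sqrt(102)/5202

With E = 49*v^2 + 1, F = 49*u*v, G = 49*u^2 + 1, L = 0, M = 7/sqrt(49*u^2 + 49*v^2 + 1), N = 0, assemble
  H = (EN − 2FM + GL) / (2(EG − F²)) = -343*u*v/(49*u^2 + 49*v^2 + 1)^(3/2).
At (u, v) = (-1/2, 1/2): H = 343*sqrt(102)/5202.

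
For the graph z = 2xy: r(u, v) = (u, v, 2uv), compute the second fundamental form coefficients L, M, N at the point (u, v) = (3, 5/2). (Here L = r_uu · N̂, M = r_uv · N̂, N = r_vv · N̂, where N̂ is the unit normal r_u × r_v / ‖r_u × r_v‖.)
L = 0;  M = sqrt(62)/31;  N = 0

Compute the unit normal N̂(u, v) = (-2*v/sqrt(4*u^2 + 4*v^2 + 1), -2*u/sqrt(4*u^2 + 4*v^2 + 1), 1/sqrt(4*u^2 + 4*v^2 + 1)), and the second partials r_uu, r_uv, r_vv. Take dot products:
  L(u, v) = r_uu · N̂ = 0,
  M(u, v) = r_uv · N̂ = 2/sqrt(4*u^2 + 4*v^2 + 1),
  N(u, v) = r_vv · N̂ = 0.
Evaluating at (u, v) = (3, 5/2):
  L = 0, M = sqrt(62)/31, N = 0.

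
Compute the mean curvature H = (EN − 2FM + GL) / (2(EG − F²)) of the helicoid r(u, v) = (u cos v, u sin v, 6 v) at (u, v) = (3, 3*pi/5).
H = 0

With E = 1, F = 0, G = u^2 + 36, L = 0, M = -6/sqrt(u^2 + 36), N = 0, assemble
  H = (EN − 2FM + GL) / (2(EG − F²)) = 0.
At (u, v) = (3, 3*pi/5): H = 0.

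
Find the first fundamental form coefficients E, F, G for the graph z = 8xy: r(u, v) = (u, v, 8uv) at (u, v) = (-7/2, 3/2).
E = 145;  F = -336;  G = 785

Partials: r_u = (1, 0, 8*v), r_v = (0, 1, 8*u). As functions of (u, v):
  E = r_u · r_u = 64*v^2 + 1,
  F = r_u · r_v = 64*u*v,
  G = r_v · r_v = 64*u^2 + 1.
Evaluating at (u, v) = (-7/2, 3/2): E = 145, F = -336, G = 785.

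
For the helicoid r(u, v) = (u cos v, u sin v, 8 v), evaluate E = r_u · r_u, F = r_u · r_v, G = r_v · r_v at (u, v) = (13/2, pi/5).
E = 1;  F = 0;  G = 425/4

Partials: r_u = (cos(v), sin(v), 0), r_v = (-u*sin(v), u*cos(v), 8). As functions of (u, v):
  E = r_u · r_u = 1,
  F = r_u · r_v = 0,
  G = r_v · r_v = u^2 + 64.
Evaluating at (u, v) = (13/2, pi/5): E = 1, F = 0, G = 425/4.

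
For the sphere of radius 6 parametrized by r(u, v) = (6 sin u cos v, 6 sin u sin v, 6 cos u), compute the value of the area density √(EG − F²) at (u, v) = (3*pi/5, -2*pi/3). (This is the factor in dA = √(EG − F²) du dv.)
√(EG − F²)|_{(3*pi/5, -2*pi/3)} = 9*sqrt(2*sqrt(5) + 10)

E = 36, F = 0, G = 36*sin(u)^2, so EG − F² = 1296*sin(u)^2. Taking the positive square root: √(EG − F²) = 36*Abs(sin(u)). At (u, v) = (3*pi/5, -2*pi/3): 9*sqrt(2*sqrt(5) + 10).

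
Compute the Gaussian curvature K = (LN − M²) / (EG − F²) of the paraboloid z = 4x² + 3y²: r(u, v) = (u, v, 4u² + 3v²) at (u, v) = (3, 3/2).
K = 12/108241

Coefficients of the first fundamental form: E = 64*u^2 + 1, F = 48*u*v, G = 36*v^2 + 1.
Coefficients of the second fundamental form: L = 8/sqrt(64*u^2 + 36*v^2 + 1), M = 0, N = 6/sqrt(64*u^2 + 36*v^2 + 1).
Assemble K = (LN − M²)/(EG − F²) = 48/(4096*u^4 + 4608*u^2*v^2 + 128*u^2 + 1296*v^4 + 72*v^2 + 1). At (u, v) = (3, 3/2): K = 12/108241.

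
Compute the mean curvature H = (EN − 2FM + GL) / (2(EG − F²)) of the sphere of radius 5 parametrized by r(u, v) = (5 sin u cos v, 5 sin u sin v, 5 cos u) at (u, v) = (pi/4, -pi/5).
H = -1/5

With E = 25, F = 0, G = 25*sin(u)^2, L = -5*sin(u)/Abs(sin(u)), M = 0, N = -5*sin(u)^3/Abs(sin(u)), assemble
  H = (EN − 2FM + GL) / (2(EG − F²)) = -sin(u)/(5*Abs(sin(u))).
At (u, v) = (pi/4, -pi/5): H = -1/5.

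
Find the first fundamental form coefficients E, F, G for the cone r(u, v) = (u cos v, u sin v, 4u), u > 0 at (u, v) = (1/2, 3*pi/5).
E = 17;  F = 0;  G = 1/4

Partials: r_u = (cos(v), sin(v), 4), r_v = (-u*sin(v), u*cos(v), 0). As functions of (u, v):
  E = r_u · r_u = 17,
  F = r_u · r_v = 0,
  G = r_v · r_v = u^2.
Evaluating at (u, v) = (1/2, 3*pi/5): E = 17, F = 0, G = 1/4.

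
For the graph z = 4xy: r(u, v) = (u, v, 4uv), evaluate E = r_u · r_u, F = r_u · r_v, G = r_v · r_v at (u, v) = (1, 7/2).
E = 197;  F = 56;  G = 17

Partials: r_u = (1, 0, 4*v), r_v = (0, 1, 4*u). As functions of (u, v):
  E = r_u · r_u = 16*v^2 + 1,
  F = r_u · r_v = 16*u*v,
  G = r_v · r_v = 16*u^2 + 1.
Evaluating at (u, v) = (1, 7/2): E = 197, F = 56, G = 17.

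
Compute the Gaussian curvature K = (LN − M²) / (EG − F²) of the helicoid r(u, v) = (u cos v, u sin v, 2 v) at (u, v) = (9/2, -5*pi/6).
K = -64/9409

Coefficients of the first fundamental form: E = 1, F = 0, G = u^2 + 4.
Coefficients of the second fundamental form: L = 0, M = -2/sqrt(u^2 + 4), N = 0.
Assemble K = (LN − M²)/(EG − F²) = -4/(u^2 + 4)^2. At (u, v) = (9/2, -5*pi/6): K = -64/9409.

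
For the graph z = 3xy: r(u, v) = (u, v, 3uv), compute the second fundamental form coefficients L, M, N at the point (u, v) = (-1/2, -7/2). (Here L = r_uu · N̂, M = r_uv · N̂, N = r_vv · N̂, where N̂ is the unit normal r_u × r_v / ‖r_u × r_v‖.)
L = 0;  M = 3*sqrt(454)/227;  N = 0

Compute the unit normal N̂(u, v) = (-3*v/sqrt(9*u^2 + 9*v^2 + 1), -3*u/sqrt(9*u^2 + 9*v^2 + 1), 1/sqrt(9*u^2 + 9*v^2 + 1)), and the second partials r_uu, r_uv, r_vv. Take dot products:
  L(u, v) = r_uu · N̂ = 0,
  M(u, v) = r_uv · N̂ = 3/sqrt(9*u^2 + 9*v^2 + 1),
  N(u, v) = r_vv · N̂ = 0.
Evaluating at (u, v) = (-1/2, -7/2):
  L = 0, M = 3*sqrt(454)/227, N = 0.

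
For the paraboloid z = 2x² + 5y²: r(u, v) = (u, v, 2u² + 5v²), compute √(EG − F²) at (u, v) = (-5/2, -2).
√(EG − F²)|_{(-5/2, -2)} = sqrt(501)

E = 16*u^2 + 1, F = 40*u*v, G = 100*v^2 + 1; EG − F² = 16*u^2 + 100*v^2 + 1; √(EG − F²) = sqrt(16*u^2 + 100*v^2 + 1). At the given point: sqrt(501).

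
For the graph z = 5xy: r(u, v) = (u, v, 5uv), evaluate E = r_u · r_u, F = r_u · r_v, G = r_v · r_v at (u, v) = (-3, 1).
E = 26;  F = -75;  G = 226

Partials: r_u = (1, 0, 5*v), r_v = (0, 1, 5*u). As functions of (u, v):
  E = r_u · r_u = 25*v^2 + 1,
  F = r_u · r_v = 25*u*v,
  G = r_v · r_v = 25*u^2 + 1.
Evaluating at (u, v) = (-3, 1): E = 26, F = -75, G = 226.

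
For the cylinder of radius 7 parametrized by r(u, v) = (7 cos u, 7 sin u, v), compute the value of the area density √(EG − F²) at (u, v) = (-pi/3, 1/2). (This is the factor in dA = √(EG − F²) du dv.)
√(EG − F²)|_{(-pi/3, 1/2)} = 7

E = 49, F = 0, G = 1, so EG − F² = 49. Taking the positive square root: √(EG − F²) = 7. At (u, v) = (-pi/3, 1/2): 7.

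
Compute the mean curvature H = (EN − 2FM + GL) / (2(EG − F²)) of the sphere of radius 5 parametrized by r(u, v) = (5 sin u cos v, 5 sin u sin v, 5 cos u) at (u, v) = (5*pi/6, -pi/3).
H = -1/5

With E = 25, F = 0, G = 25*sin(u)^2, L = -5*sin(u)/Abs(sin(u)), M = 0, N = -5*sin(u)^3/Abs(sin(u)), assemble
  H = (EN − 2FM + GL) / (2(EG − F²)) = -sin(u)/(5*Abs(sin(u))).
At (u, v) = (5*pi/6, -pi/3): H = -1/5.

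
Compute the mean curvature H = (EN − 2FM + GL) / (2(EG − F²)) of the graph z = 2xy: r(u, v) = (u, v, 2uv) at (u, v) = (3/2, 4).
H = -12*sqrt(74)/1369

With E = 4*v^2 + 1, F = 4*u*v, G = 4*u^2 + 1, L = 0, M = 2/sqrt(4*u^2 + 4*v^2 + 1), N = 0, assemble
  H = (EN − 2FM + GL) / (2(EG − F²)) = -8*u*v/(4*u^2 + 4*v^2 + 1)^(3/2).
At (u, v) = (3/2, 4): H = -12*sqrt(74)/1369.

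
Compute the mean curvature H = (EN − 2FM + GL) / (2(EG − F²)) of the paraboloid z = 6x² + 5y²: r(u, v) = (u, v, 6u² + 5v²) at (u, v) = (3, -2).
H = 8891*sqrt(1697)/2879809

With E = 144*u^2 + 1, F = 120*u*v, G = 100*v^2 + 1, L = 12/sqrt(144*u^2 + 100*v^2 + 1), M = 0, N = 10/sqrt(144*u^2 + 100*v^2 + 1), assemble
  H = (EN − 2FM + GL) / (2(EG − F²)) = (720*u^2 + 600*v^2 + 11)/(144*u^2 + 100*v^2 + 1)^(3/2).
At (u, v) = (3, -2): H = 8891*sqrt(1697)/2879809.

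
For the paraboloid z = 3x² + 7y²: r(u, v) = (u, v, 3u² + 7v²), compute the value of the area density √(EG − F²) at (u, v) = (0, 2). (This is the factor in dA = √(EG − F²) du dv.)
√(EG − F²)|_{(0, 2)} = sqrt(785)

E = 36*u^2 + 1, F = 84*u*v, G = 196*v^2 + 1, so EG − F² = 36*u^2 + 196*v^2 + 1. Taking the positive square root: √(EG − F²) = sqrt(36*u^2 + 196*v^2 + 1). At (u, v) = (0, 2): sqrt(785).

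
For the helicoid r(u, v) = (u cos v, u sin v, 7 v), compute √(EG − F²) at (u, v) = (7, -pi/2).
√(EG − F²)|_{(7, -pi/2)} = 7*sqrt(2)

E = 1, F = 0, G = u^2 + 49; EG − F² = u^2 + 49; √(EG − F²) = sqrt(u^2 + 49). At the given point: 7*sqrt(2).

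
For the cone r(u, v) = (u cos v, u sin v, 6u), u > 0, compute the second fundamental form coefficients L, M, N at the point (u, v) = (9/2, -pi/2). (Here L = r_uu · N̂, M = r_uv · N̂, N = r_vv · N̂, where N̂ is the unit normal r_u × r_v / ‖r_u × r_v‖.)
L = 0;  M = 0;  N = 27*sqrt(37)/37

Compute the unit normal N̂(u, v) = (-6*sqrt(37)*u*cos(v)/(37*Abs(u)), -6*sqrt(37)*u*sin(v)/(37*Abs(u)), sqrt(37)*u/(37*Abs(u))), and the second partials r_uu, r_uv, r_vv. Take dot products:
  L(u, v) = r_uu · N̂ = 0,
  M(u, v) = r_uv · N̂ = 0,
  N(u, v) = r_vv · N̂ = 6*sqrt(37)*u^2/(37*Abs(u)).
Evaluating at (u, v) = (9/2, -pi/2):
  L = 0, M = 0, N = 27*sqrt(37)/37.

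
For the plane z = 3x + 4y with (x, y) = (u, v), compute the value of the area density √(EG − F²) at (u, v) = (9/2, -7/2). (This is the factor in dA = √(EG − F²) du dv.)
√(EG − F²)|_{(9/2, -7/2)} = sqrt(26)

E = 10, F = 12, G = 17, so EG − F² = 26. Taking the positive square root: √(EG − F²) = sqrt(26). At (u, v) = (9/2, -7/2): sqrt(26).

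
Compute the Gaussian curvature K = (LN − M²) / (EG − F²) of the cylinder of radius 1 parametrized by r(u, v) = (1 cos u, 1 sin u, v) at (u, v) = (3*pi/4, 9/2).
K = 0

Coefficients of the first fundamental form: E = 1, F = 0, G = 1.
Coefficients of the second fundamental form: L = -1, M = 0, N = 0.
Assemble K = (LN − M²)/(EG − F²) = 0. At (u, v) = (3*pi/4, 9/2): K = 0.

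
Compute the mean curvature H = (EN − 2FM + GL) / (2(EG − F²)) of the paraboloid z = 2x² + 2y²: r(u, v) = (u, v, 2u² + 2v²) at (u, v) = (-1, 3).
H = 324*sqrt(161)/25921

With E = 16*u^2 + 1, F = 16*u*v, G = 16*v^2 + 1, L = 4/sqrt(16*u^2 + 16*v^2 + 1), M = 0, N = 4/sqrt(16*u^2 + 16*v^2 + 1), assemble
  H = (EN − 2FM + GL) / (2(EG − F²)) = 4*(8*u^2 + 8*v^2 + 1)/(16*u^2 + 16*v^2 + 1)^(3/2).
At (u, v) = (-1, 3): H = 324*sqrt(161)/25921.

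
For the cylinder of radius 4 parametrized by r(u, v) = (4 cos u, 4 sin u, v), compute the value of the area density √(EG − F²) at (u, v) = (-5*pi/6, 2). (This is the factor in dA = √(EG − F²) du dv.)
√(EG − F²)|_{(-5*pi/6, 2)} = 4

E = 16, F = 0, G = 1, so EG − F² = 16. Taking the positive square root: √(EG − F²) = 4. At (u, v) = (-5*pi/6, 2): 4.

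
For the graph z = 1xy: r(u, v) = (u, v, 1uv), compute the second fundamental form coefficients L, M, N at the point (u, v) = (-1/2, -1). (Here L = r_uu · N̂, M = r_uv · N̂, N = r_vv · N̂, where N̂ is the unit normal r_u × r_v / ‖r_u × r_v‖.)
L = 0;  M = 2/3;  N = 0

Compute the unit normal N̂(u, v) = (-v/sqrt(u^2 + v^2 + 1), -u/sqrt(u^2 + v^2 + 1), 1/sqrt(u^2 + v^2 + 1)), and the second partials r_uu, r_uv, r_vv. Take dot products:
  L(u, v) = r_uu · N̂ = 0,
  M(u, v) = r_uv · N̂ = 1/sqrt(u^2 + v^2 + 1),
  N(u, v) = r_vv · N̂ = 0.
Evaluating at (u, v) = (-1/2, -1):
  L = 0, M = 2/3, N = 0.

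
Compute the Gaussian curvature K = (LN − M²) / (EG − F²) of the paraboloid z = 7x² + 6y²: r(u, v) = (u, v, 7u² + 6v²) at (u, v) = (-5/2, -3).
K = 42/1590121

Coefficients of the first fundamental form: E = 196*u^2 + 1, F = 168*u*v, G = 144*v^2 + 1.
Coefficients of the second fundamental form: L = 14/sqrt(196*u^2 + 144*v^2 + 1), M = 0, N = 12/sqrt(196*u^2 + 144*v^2 + 1).
Assemble K = (LN − M²)/(EG − F²) = 168/(38416*u^4 + 56448*u^2*v^2 + 392*u^2 + 20736*v^4 + 288*v^2 + 1). At (u, v) = (-5/2, -3): K = 42/1590121.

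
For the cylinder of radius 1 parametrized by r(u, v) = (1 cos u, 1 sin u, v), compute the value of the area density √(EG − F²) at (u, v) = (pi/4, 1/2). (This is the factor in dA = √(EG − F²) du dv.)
√(EG − F²)|_{(pi/4, 1/2)} = 1

E = 1, F = 0, G = 1, so EG − F² = 1. Taking the positive square root: √(EG − F²) = 1. At (u, v) = (pi/4, 1/2): 1.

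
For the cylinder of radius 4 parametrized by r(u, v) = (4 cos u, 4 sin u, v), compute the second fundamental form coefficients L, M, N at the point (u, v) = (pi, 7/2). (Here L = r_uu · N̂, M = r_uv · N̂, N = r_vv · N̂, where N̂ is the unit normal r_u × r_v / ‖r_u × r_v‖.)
L = -4;  M = 0;  N = 0

Compute the unit normal N̂(u, v) = (cos(u), sin(u), 0), and the second partials r_uu, r_uv, r_vv. Take dot products:
  L(u, v) = r_uu · N̂ = -4,
  M(u, v) = r_uv · N̂ = 0,
  N(u, v) = r_vv · N̂ = 0.
Evaluating at (u, v) = (pi, 7/2):
  L = -4, M = 0, N = 0.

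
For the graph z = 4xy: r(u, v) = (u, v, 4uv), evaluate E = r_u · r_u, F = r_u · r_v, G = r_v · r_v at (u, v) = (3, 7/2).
E = 197;  F = 168;  G = 145

Partials: r_u = (1, 0, 4*v), r_v = (0, 1, 4*u). As functions of (u, v):
  E = r_u · r_u = 16*v^2 + 1,
  F = r_u · r_v = 16*u*v,
  G = r_v · r_v = 16*u^2 + 1.
Evaluating at (u, v) = (3, 7/2): E = 197, F = 168, G = 145.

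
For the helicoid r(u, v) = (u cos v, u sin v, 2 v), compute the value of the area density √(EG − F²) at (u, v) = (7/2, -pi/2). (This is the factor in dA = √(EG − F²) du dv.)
√(EG − F²)|_{(7/2, -pi/2)} = sqrt(65)/2

E = 1, F = 0, G = u^2 + 4, so EG − F² = u^2 + 4. Taking the positive square root: √(EG − F²) = sqrt(u^2 + 4). At (u, v) = (7/2, -pi/2): sqrt(65)/2.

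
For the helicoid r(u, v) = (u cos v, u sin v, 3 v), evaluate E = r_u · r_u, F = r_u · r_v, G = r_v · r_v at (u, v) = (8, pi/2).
E = 1;  F = 0;  G = 73

Partials: r_u = (cos(v), sin(v), 0), r_v = (-u*sin(v), u*cos(v), 3). As functions of (u, v):
  E = r_u · r_u = 1,
  F = r_u · r_v = 0,
  G = r_v · r_v = u^2 + 9.
Evaluating at (u, v) = (8, pi/2): E = 1, F = 0, G = 73.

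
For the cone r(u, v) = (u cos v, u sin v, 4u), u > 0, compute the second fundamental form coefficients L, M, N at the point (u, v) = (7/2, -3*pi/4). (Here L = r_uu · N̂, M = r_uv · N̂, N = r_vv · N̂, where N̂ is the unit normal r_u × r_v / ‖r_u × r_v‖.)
L = 0;  M = 0;  N = 14*sqrt(17)/17

Compute the unit normal N̂(u, v) = (-4*sqrt(17)*u*cos(v)/(17*Abs(u)), -4*sqrt(17)*u*sin(v)/(17*Abs(u)), sqrt(17)*u/(17*Abs(u))), and the second partials r_uu, r_uv, r_vv. Take dot products:
  L(u, v) = r_uu · N̂ = 0,
  M(u, v) = r_uv · N̂ = 0,
  N(u, v) = r_vv · N̂ = 4*sqrt(17)*u^2/(17*Abs(u)).
Evaluating at (u, v) = (7/2, -3*pi/4):
  L = 0, M = 0, N = 14*sqrt(17)/17.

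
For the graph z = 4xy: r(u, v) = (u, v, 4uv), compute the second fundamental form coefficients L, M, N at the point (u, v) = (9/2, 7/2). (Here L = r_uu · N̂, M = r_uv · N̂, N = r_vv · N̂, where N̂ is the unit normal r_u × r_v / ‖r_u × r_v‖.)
L = 0;  M = 4*sqrt(521)/521;  N = 0

Compute the unit normal N̂(u, v) = (-4*v/sqrt(16*u^2 + 16*v^2 + 1), -4*u/sqrt(16*u^2 + 16*v^2 + 1), 1/sqrt(16*u^2 + 16*v^2 + 1)), and the second partials r_uu, r_uv, r_vv. Take dot products:
  L(u, v) = r_uu · N̂ = 0,
  M(u, v) = r_uv · N̂ = 4/sqrt(16*u^2 + 16*v^2 + 1),
  N(u, v) = r_vv · N̂ = 0.
Evaluating at (u, v) = (9/2, 7/2):
  L = 0, M = 4*sqrt(521)/521, N = 0.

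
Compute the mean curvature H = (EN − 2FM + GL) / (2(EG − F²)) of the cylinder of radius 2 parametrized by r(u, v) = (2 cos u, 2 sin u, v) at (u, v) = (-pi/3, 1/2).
H = -1/4

With E = 4, F = 0, G = 1, L = -2, M = 0, N = 0, assemble
  H = (EN − 2FM + GL) / (2(EG − F²)) = -1/4.
At (u, v) = (-pi/3, 1/2): H = -1/4.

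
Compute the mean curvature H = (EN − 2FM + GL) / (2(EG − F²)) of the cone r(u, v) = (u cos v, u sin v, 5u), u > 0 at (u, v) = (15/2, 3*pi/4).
H = sqrt(26)/78

With E = 26, F = 0, G = u^2, L = 0, M = 0, N = 5*sqrt(26)*u^2/(26*Abs(u)), assemble
  H = (EN − 2FM + GL) / (2(EG − F²)) = 5*sqrt(26)/(52*Abs(u)).
At (u, v) = (15/2, 3*pi/4): H = sqrt(26)/78.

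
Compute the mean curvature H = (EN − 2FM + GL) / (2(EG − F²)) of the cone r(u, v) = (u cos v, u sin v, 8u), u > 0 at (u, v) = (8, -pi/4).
H = sqrt(65)/130

With E = 65, F = 0, G = u^2, L = 0, M = 0, N = 8*sqrt(65)*u^2/(65*Abs(u)), assemble
  H = (EN − 2FM + GL) / (2(EG − F²)) = 4*sqrt(65)/(65*Abs(u)).
At (u, v) = (8, -pi/4): H = sqrt(65)/130.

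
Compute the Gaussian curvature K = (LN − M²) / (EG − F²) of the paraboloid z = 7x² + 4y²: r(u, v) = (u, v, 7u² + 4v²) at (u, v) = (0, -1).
K = 112/4225

Coefficients of the first fundamental form: E = 196*u^2 + 1, F = 112*u*v, G = 64*v^2 + 1.
Coefficients of the second fundamental form: L = 14/sqrt(196*u^2 + 64*v^2 + 1), M = 0, N = 8/sqrt(196*u^2 + 64*v^2 + 1).
Assemble K = (LN − M²)/(EG − F²) = 112/(38416*u^4 + 25088*u^2*v^2 + 392*u^2 + 4096*v^4 + 128*v^2 + 1). At (u, v) = (0, -1): K = 112/4225.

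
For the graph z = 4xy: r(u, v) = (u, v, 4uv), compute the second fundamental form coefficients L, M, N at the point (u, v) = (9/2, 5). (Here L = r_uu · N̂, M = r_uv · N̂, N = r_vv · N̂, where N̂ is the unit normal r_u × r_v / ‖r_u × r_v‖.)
L = 0;  M = 4*sqrt(29)/145;  N = 0

Compute the unit normal N̂(u, v) = (-4*v/sqrt(16*u^2 + 16*v^2 + 1), -4*u/sqrt(16*u^2 + 16*v^2 + 1), 1/sqrt(16*u^2 + 16*v^2 + 1)), and the second partials r_uu, r_uv, r_vv. Take dot products:
  L(u, v) = r_uu · N̂ = 0,
  M(u, v) = r_uv · N̂ = 4/sqrt(16*u^2 + 16*v^2 + 1),
  N(u, v) = r_vv · N̂ = 0.
Evaluating at (u, v) = (9/2, 5):
  L = 0, M = 4*sqrt(29)/145, N = 0.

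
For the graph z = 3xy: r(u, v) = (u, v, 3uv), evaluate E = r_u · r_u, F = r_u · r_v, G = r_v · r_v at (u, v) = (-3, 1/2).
E = 13/4;  F = -27/2;  G = 82

Partials: r_u = (1, 0, 3*v), r_v = (0, 1, 3*u). As functions of (u, v):
  E = r_u · r_u = 9*v^2 + 1,
  F = r_u · r_v = 9*u*v,
  G = r_v · r_v = 9*u^2 + 1.
Evaluating at (u, v) = (-3, 1/2): E = 13/4, F = -27/2, G = 82.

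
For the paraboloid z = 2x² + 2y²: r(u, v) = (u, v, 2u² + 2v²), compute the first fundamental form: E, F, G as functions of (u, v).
E = 16*u^2 + 1;  F = 16*u*v;  G = 16*v^2 + 1

Compute partials: r_u = (1, 0, 4*u), r_v = (0, 1, 4*v). Then
  E = r_u · r_u = 16*u^2 + 1,
  F = r_u · r_v = 16*u*v,
  G = r_v · r_v = 16*v^2 + 1.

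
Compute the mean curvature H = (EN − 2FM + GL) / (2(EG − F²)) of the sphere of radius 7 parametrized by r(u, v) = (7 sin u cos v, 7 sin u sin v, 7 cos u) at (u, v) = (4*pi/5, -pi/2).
H = -1/7

With E = 49, F = 0, G = 49*sin(u)^2, L = -7*sin(u)/Abs(sin(u)), M = 0, N = -7*sin(u)^3/Abs(sin(u)), assemble
  H = (EN − 2FM + GL) / (2(EG − F²)) = -sin(u)/(7*Abs(sin(u))).
At (u, v) = (4*pi/5, -pi/2): H = -1/7.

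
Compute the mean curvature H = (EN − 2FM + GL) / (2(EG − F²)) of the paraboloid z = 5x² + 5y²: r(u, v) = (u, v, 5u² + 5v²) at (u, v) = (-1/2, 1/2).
H = 260*sqrt(51)/2601

With E = 100*u^2 + 1, F = 100*u*v, G = 100*v^2 + 1, L = 10/sqrt(100*u^2 + 100*v^2 + 1), M = 0, N = 10/sqrt(100*u^2 + 100*v^2 + 1), assemble
  H = (EN − 2FM + GL) / (2(EG − F²)) = 10*(50*u^2 + 50*v^2 + 1)/(100*u^2 + 100*v^2 + 1)^(3/2).
At (u, v) = (-1/2, 1/2): H = 260*sqrt(51)/2601.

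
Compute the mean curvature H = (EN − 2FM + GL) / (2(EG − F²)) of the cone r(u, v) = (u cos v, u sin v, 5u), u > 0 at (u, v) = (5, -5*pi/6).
H = sqrt(26)/52

With E = 26, F = 0, G = u^2, L = 0, M = 0, N = 5*sqrt(26)*u^2/(26*Abs(u)), assemble
  H = (EN − 2FM + GL) / (2(EG − F²)) = 5*sqrt(26)/(52*Abs(u)).
At (u, v) = (5, -5*pi/6): H = sqrt(26)/52.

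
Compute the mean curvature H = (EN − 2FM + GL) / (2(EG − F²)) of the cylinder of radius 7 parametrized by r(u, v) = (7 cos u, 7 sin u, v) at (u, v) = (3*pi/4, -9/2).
H = -1/14

With E = 49, F = 0, G = 1, L = -7, M = 0, N = 0, assemble
  H = (EN − 2FM + GL) / (2(EG − F²)) = -1/14.
At (u, v) = (3*pi/4, -9/2): H = -1/14.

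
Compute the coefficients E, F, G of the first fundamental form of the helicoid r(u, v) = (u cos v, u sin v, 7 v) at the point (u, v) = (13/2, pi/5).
E = 1;  F = 0;  G = 365/4

Partials: r_u = (cos(v), sin(v), 0), r_v = (-u*sin(v), u*cos(v), 7). As functions of (u, v):
  E = r_u · r_u = 1,
  F = r_u · r_v = 0,
  G = r_v · r_v = u^2 + 49.
Evaluating at (u, v) = (13/2, pi/5): E = 1, F = 0, G = 365/4.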